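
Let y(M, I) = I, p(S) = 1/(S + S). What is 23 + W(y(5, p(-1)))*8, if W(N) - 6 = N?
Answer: 67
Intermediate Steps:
p(S) = 1/(2*S)
W(N) = 6 + N
23 + W(y(5, p(-1)))*8 = 23 + (6 + (½)/(-1))*8 = 23 + (6 + (½)*(-1))*8 = 23 + (6 - ½)*8 = 23 + (11/2)*8 = 23 + 44 = 67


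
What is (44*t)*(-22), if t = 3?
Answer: -2904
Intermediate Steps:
(44*t)*(-22) = (44*3)*(-22) = 132*(-22) = -2904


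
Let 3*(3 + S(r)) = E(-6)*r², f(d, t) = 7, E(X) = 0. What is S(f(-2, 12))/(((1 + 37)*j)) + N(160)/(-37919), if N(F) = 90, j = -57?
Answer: -27061/27377518 ≈ -0.00098844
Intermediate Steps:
S(r) = -3 (S(r) = -3 + (0*r²)/3 = -3 + (⅓)*0 = -3 + 0 = -3)
S(f(-2, 12))/(((1 + 37)*j)) + N(160)/(-37919) = -3*(-1/(57*(1 + 37))) + 90/(-37919) = -3/(38*(-57)) + 90*(-1/37919) = -3/(-2166) - 90/37919 = -3*(-1/2166) - 90/37919 = 1/722 - 90/37919 = -27061/27377518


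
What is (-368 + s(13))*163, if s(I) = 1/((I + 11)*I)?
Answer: -18714845/312 ≈ -59984.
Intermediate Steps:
s(I) = 1/(I*(11 + I)) (s(I) = 1/((11 + I)*I) = 1/(I*(11 + I)))
(-368 + s(13))*163 = (-368 + 1/(13*(11 + 13)))*163 = (-368 + (1/13)/24)*163 = (-368 + (1/13)*(1/24))*163 = (-368 + 1/312)*163 = -114815/312*163 = -18714845/312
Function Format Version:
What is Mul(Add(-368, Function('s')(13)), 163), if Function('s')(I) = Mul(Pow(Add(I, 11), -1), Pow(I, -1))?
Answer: Rational(-18714845, 312) ≈ -59984.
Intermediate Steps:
Function('s')(I) = Mul(Pow(I, -1), Pow(Add(11, I), -1)) (Function('s')(I) = Mul(Pow(Add(11, I), -1), Pow(I, -1)) = Mul(Pow(I, -1), Pow(Add(11, I), -1)))
Mul(Add(-368, Function('s')(13)), 163) = Mul(Add(-368, Mul(Pow(13, -1), Pow(Add(11, 13), -1))), 163) = Mul(Add(-368, Mul(Rational(1, 13), Pow(24, -1))), 163) = Mul(Add(-368, Mul(Rational(1, 13), Rational(1, 24))), 163) = Mul(Add(-368, Rational(1, 312)), 163) = Mul(Rational(-114815, 312), 163) = Rational(-18714845, 312)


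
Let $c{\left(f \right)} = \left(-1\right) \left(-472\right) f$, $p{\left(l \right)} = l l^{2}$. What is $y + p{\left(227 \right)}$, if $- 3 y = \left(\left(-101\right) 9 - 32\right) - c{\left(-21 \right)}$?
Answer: $\frac{35082278}{3} \approx 1.1694 \cdot 10^{7}$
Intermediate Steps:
$p{\left(l \right)} = l^{3}$
$c{\left(f \right)} = 472 f$
$y = - \frac{8971}{3}$ ($y = - \frac{\left(\left(-101\right) 9 - 32\right) - 472 \left(-21\right)}{3} = - \frac{\left(-909 - 32\right) - -9912}{3} = - \frac{-941 + 9912}{3} = \left(- \frac{1}{3}\right) 8971 = - \frac{8971}{3} \approx -2990.3$)
$y + p{\left(227 \right)} = - \frac{8971}{3} + 227^{3} = - \frac{8971}{3} + 11697083 = \frac{35082278}{3}$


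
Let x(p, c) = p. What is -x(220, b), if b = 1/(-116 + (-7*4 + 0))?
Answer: -220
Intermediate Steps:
b = -1/144 (b = 1/(-116 + (-28 + 0)) = 1/(-116 - 28) = 1/(-144) = -1/144 ≈ -0.0069444)
-x(220, b) = -1*220 = -220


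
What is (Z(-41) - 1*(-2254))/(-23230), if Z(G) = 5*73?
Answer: -2619/23230 ≈ -0.11274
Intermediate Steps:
Z(G) = 365
(Z(-41) - 1*(-2254))/(-23230) = (365 - 1*(-2254))/(-23230) = (365 + 2254)*(-1/23230) = 2619*(-1/23230) = -2619/23230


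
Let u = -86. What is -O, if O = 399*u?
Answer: 34314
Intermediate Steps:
O = -34314 (O = 399*(-86) = -34314)
-O = -1*(-34314) = 34314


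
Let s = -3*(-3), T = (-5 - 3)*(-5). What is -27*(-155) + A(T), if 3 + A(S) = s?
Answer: 4191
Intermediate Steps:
T = 40 (T = -8*(-5) = 40)
s = 9
A(S) = 6 (A(S) = -3 + 9 = 6)
-27*(-155) + A(T) = -27*(-155) + 6 = 4185 + 6 = 4191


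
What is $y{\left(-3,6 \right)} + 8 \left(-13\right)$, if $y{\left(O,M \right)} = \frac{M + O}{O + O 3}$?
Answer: $- \frac{417}{4} \approx -104.25$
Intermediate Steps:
$y{\left(O,M \right)} = \frac{M + O}{4 O}$ ($y{\left(O,M \right)} = \frac{M + O}{O + 3 O} = \frac{M + O}{4 O}$)
$y{\left(-3,6 \right)} + 8 \left(-13\right) = \frac{6 - 3}{4 \left(-3\right)} + 8 \left(-13\right) = \frac{1}{4} \left(- \frac{1}{3}\right) 3 - 104 = - \frac{1}{4} - 104 = - \frac{417}{4}$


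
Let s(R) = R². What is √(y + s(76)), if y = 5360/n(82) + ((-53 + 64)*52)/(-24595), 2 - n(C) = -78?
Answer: 9*√43635784935/24595 ≈ 76.439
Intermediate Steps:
n(C) = 80 (n(C) = 2 - 1*(-78) = 2 + 78 = 80)
y = 1647293/24595 (y = 5360/80 + ((-53 + 64)*52)/(-24595) = 5360*(1/80) + (11*52)*(-1/24595) = 67 + 572*(-1/24595) = 67 - 572/24595 = 1647293/24595 ≈ 66.977)
√(y + s(76)) = √(1647293/24595 + 76²) = √(1647293/24595 + 5776) = √(143708013/24595) = 9*√43635784935/24595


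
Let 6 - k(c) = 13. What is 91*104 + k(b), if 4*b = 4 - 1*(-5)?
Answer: 9457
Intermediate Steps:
b = 9/4 (b = (4 - 1*(-5))/4 = (4 + 5)/4 = (¼)*9 = 9/4 ≈ 2.2500)
k(c) = -7 (k(c) = 6 - 1*13 = 6 - 13 = -7)
91*104 + k(b) = 91*104 - 7 = 9464 - 7 = 9457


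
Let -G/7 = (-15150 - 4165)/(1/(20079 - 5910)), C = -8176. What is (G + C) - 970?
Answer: 1915710499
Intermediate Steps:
G = 1915719645 (G = -7*(-15150 - 4165)/(1/(20079 - 5910)) = -(-135205)/(1/14169) = -(-135205)/1/14169 = -(-135205)*14169 = -7*(-273674235) = 1915719645)
(G + C) - 970 = (1915719645 - 8176) - 970 = 1915711469 - 970 = 1915710499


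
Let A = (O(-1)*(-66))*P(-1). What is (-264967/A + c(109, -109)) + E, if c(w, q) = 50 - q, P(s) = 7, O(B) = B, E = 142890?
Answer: 65823671/462 ≈ 1.4248e+5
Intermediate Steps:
A = 462 (A = -1*(-66)*7 = 66*7 = 462)
(-264967/A + c(109, -109)) + E = (-264967/462 + (50 - 1*(-109))) + 142890 = (-264967*1/462 + (50 + 109)) + 142890 = (-264967/462 + 159) + 142890 = -191509/462 + 142890 = 65823671/462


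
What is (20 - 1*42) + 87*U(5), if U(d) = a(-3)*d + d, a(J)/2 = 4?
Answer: 3893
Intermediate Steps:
a(J) = 8 (a(J) = 2*4 = 8)
U(d) = 9*d (U(d) = 8*d + d = 9*d)
(20 - 1*42) + 87*U(5) = (20 - 1*42) + 87*(9*5) = (20 - 42) + 87*45 = -22 + 3915 = 3893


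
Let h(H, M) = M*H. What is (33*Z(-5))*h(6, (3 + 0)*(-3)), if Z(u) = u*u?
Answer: -44550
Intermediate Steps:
h(H, M) = H*M
Z(u) = u²
(33*Z(-5))*h(6, (3 + 0)*(-3)) = (33*(-5)²)*(6*((3 + 0)*(-3))) = (33*25)*(6*(3*(-3))) = 825*(6*(-9)) = 825*(-54) = -44550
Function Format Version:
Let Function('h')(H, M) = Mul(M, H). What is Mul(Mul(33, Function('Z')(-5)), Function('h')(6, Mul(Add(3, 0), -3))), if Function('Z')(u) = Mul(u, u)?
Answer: -44550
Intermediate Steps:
Function('h')(H, M) = Mul(H, M)
Function('Z')(u) = Pow(u, 2)
Mul(Mul(33, Function('Z')(-5)), Function('h')(6, Mul(Add(3, 0), -3))) = Mul(Mul(33, Pow(-5, 2)), Mul(6, Mul(Add(3, 0), -3))) = Mul(Mul(33, 25), Mul(6, Mul(3, -3))) = Mul(825, Mul(6, -9)) = Mul(825, -54) = -44550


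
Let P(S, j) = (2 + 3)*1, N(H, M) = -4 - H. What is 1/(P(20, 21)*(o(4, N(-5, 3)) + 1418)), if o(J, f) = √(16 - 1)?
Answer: 1418/10053545 - √15/10053545 ≈ 0.00014066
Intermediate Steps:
P(S, j) = 5 (P(S, j) = 5*1 = 5)
o(J, f) = √15
1/(P(20, 21)*(o(4, N(-5, 3)) + 1418)) = 1/(5*(√15 + 1418)) = 1/(5*(1418 + √15)) = 1/(7090 + 5*√15)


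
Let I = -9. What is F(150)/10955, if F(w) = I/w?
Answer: -3/547750 ≈ -5.4769e-6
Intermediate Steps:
F(w) = -9/w
F(150)/10955 = -9/150/10955 = -9*1/150*(1/10955) = -3/50*1/10955 = -3/547750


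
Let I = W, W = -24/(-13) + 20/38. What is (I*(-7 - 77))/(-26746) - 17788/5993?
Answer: -4508353424/1522743391 ≈ -2.9607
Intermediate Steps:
W = 586/247 (W = -24*(-1/13) + 20*(1/38) = 24/13 + 10/19 = 586/247 ≈ 2.3725)
I = 586/247 ≈ 2.3725
(I*(-7 - 77))/(-26746) - 17788/5993 = (586*(-7 - 77)/247)/(-26746) - 17788/5993 = ((586/247)*(-84))*(-1/26746) - 17788*1/5993 = -49224/247*(-1/26746) - 17788/5993 = 24612/3303131 - 17788/5993 = -4508353424/1522743391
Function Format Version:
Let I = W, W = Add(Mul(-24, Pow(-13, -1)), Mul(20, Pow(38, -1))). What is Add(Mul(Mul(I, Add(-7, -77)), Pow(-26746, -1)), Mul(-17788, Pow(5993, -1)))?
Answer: Rational(-4508353424, 1522743391) ≈ -2.9607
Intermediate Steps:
W = Rational(586, 247) (W = Add(Mul(-24, Rational(-1, 13)), Mul(20, Rational(1, 38))) = Add(Rational(24, 13), Rational(10, 19)) = Rational(586, 247) ≈ 2.3725)
I = Rational(586, 247) ≈ 2.3725
Add(Mul(Mul(I, Add(-7, -77)), Pow(-26746, -1)), Mul(-17788, Pow(5993, -1))) = Add(Mul(Mul(Rational(586, 247), Add(-7, -77)), Pow(-26746, -1)), Mul(-17788, Pow(5993, -1))) = Add(Mul(Mul(Rational(586, 247), -84), Rational(-1, 26746)), Mul(-17788, Rational(1, 5993))) = Add(Mul(Rational(-49224, 247), Rational(-1, 26746)), Rational(-17788, 5993)) = Add(Rational(24612, 3303131), Rational(-17788, 5993)) = Rational(-4508353424, 1522743391)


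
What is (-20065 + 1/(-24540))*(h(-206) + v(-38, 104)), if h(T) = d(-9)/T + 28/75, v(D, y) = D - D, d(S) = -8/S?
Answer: -1052740725938/142178625 ≈ -7404.4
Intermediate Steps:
v(D, y) = 0
h(T) = 28/75 + 8/(9*T) (h(T) = (-8/(-9))/T + 28/75 = (-8*(-⅑))/T + 28*(1/75) = 8/(9*T) + 28/75 = 28/75 + 8/(9*T))
(-20065 + 1/(-24540))*(h(-206) + v(-38, 104)) = (-20065 + 1/(-24540))*((4/225)*(50 + 21*(-206))/(-206) + 0) = (-20065 - 1/24540)*((4/225)*(-1/206)*(50 - 4326) + 0) = -492395101*((4/225)*(-1/206)*(-4276) + 0)/24540 = -492395101*(8552/23175 + 0)/24540 = -492395101/24540*8552/23175 = -1052740725938/142178625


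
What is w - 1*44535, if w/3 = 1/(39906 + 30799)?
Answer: -3148847172/70705 ≈ -44535.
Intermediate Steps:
w = 3/70705 (w = 3/(39906 + 30799) = 3/70705 ≈ 4.2430e-5)
w - 1*44535 = 3/70705 - 1*44535 = 3/70705 - 44535 = -3148847172/70705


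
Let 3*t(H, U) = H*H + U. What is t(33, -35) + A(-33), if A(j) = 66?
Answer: 1252/3 ≈ 417.33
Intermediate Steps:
t(H, U) = U/3 + H²/3 (t(H, U) = (H*H + U)/3 = (H² + U)/3 = (U + H²)/3 = U/3 + H²/3)
t(33, -35) + A(-33) = ((⅓)*(-35) + (⅓)*33²) + 66 = (-35/3 + (⅓)*1089) + 66 = (-35/3 + 363) + 66 = 1054/3 + 66 = 1252/3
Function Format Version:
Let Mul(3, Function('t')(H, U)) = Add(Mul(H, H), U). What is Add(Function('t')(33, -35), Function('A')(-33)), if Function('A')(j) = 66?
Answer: Rational(1252, 3) ≈ 417.33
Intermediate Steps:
Function('t')(H, U) = Add(Mul(Rational(1, 3), U), Mul(Rational(1, 3), Pow(H, 2))) (Function('t')(H, U) = Mul(Rational(1, 3), Add(Mul(H, H), U)) = Mul(Rational(1, 3), Add(Pow(H, 2), U)) = Mul(Rational(1, 3), Add(U, Pow(H, 2))) = Add(Mul(Rational(1, 3), U), Mul(Rational(1, 3), Pow(H, 2))))
Add(Function('t')(33, -35), Function('A')(-33)) = Add(Add(Mul(Rational(1, 3), -35), Mul(Rational(1, 3), Pow(33, 2))), 66) = Add(Add(Rational(-35, 3), Mul(Rational(1, 3), 1089)), 66) = Add(Add(Rational(-35, 3), 363), 66) = Add(Rational(1054, 3), 66) = Rational(1252, 3)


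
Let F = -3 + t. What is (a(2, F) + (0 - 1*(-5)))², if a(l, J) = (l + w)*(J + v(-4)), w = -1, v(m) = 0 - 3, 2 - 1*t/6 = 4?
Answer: 169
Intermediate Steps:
t = -12 (t = 12 - 6*4 = 12 - 24 = -12)
v(m) = -3
F = -15 (F = -3 - 12 = -15)
a(l, J) = (-1 + l)*(-3 + J) (a(l, J) = (l - 1)*(J - 3) = (-1 + l)*(-3 + J))
(a(2, F) + (0 - 1*(-5)))² = ((3 - 1*(-15) - 3*2 - 15*2) + (0 - 1*(-5)))² = ((3 + 15 - 6 - 30) + (0 + 5))² = (-18 + 5)² = (-13)² = 169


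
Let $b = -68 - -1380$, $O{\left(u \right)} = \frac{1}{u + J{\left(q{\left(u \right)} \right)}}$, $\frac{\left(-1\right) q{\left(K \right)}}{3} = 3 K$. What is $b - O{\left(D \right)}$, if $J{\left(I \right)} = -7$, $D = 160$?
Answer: $\frac{200735}{153} \approx 1312.0$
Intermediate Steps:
$q{\left(K \right)} = - 9 K$ ($q{\left(K \right)} = - 3 \cdot 3 K = - 9 K$)
$O{\left(u \right)} = \frac{1}{-7 + u}$ ($O{\left(u \right)} = \frac{1}{u - 7} = \frac{1}{-7 + u}$)
$b = 1312$ ($b = -68 + 1380 = 1312$)
$b - O{\left(D \right)} = 1312 - \frac{1}{-7 + 160} = 1312 - \frac{1}{153} = \frac{200735}{153}$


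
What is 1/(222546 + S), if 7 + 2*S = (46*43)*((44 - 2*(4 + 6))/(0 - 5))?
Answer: 10/2177953 ≈ 4.5915e-6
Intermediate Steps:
S = -47507/10 (S = -7/2 + ((46*43)*((44 - 2*(4 + 6))/(0 - 5)))/2 = -7/2 + (1978*((44 - 2*10)/(-5)))/2 = -7/2 + (1978*((44 - 20)*(-⅕)))/2 = -7/2 + (1978*(24*(-⅕)))/2 = -7/2 + (1978*(-24/5))/2 = -7/2 + (½)*(-47472/5) = -7/2 - 23736/5 = -47507/10 ≈ -4750.7)
1/(222546 + S) = 1/(222546 - 47507/10) = 1/(2177953/10) = 10/2177953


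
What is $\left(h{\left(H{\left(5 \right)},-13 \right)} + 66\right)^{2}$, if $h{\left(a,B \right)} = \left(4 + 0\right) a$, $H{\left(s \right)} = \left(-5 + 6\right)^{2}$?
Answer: $4900$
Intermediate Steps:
$H{\left(s \right)} = 1$ ($H{\left(s \right)} = 1^{2} = 1$)
$h{\left(a,B \right)} = 4 a$
$\left(h{\left(H{\left(5 \right)},-13 \right)} + 66\right)^{2} = \left(4 \cdot 1 + 66\right)^{2} = \left(4 + 66\right)^{2} = 70^{2} = 4900$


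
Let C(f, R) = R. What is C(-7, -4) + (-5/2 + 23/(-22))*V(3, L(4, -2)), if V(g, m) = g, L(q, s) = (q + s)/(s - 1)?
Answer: -161/11 ≈ -14.636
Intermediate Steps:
L(q, s) = (q + s)/(-1 + s)
C(-7, -4) + (-5/2 + 23/(-22))*V(3, L(4, -2)) = -4 + (-5/2 + 23/(-22))*3 = -4 + (-5*1/2 + 23*(-1/22))*3 = -4 + (-5/2 - 23/22)*3 = -4 - 39/11*3 = -4 - 117/11 = -161/11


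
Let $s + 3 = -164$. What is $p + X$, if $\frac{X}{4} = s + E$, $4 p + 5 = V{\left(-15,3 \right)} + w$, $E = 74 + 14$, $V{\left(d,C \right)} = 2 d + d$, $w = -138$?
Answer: $-363$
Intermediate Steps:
$V{\left(d,C \right)} = 3 d$
$s = -167$ ($s = -3 - 164 = -167$)
$E = 88$
$p = -47$ ($p = - \frac{5}{4} + \frac{3 \left(-15\right) - 138}{4} = - \frac{5}{4} + \frac{-45 - 138}{4} = - \frac{5}{4} + \frac{1}{4} \left(-183\right) = - \frac{5}{4} - \frac{183}{4} = -47$)
$X = -316$ ($X = 4 \left(-167 + 88\right) = 4 \left(-79\right) = -316$)
$p + X = -47 - 316 = -363$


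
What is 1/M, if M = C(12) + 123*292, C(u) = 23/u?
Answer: 12/431015 ≈ 2.7841e-5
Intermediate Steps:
M = 431015/12 (M = 23/12 + 123*292 = 23*(1/12) + 35916 = 23/12 + 35916 = 431015/12 ≈ 35918.)
1/M = 1/(431015/12) = 12/431015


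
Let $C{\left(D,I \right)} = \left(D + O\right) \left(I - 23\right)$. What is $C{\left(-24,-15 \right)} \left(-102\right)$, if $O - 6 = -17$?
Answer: $-135660$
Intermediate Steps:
$O = -11$ ($O = 6 - 17 = -11$)
$C{\left(D,I \right)} = \left(-23 + I\right) \left(-11 + D\right)$ ($C{\left(D,I \right)} = \left(D - 11\right) \left(I - 23\right) = \left(-11 + D\right) \left(-23 + I\right) = \left(-23 + I\right) \left(-11 + D\right)$)
$C{\left(-24,-15 \right)} \left(-102\right) = \left(253 - -552 - -165 - -360\right) \left(-102\right) = \left(253 + 552 + 165 + 360\right) \left(-102\right) = 1330 \left(-102\right) = -135660$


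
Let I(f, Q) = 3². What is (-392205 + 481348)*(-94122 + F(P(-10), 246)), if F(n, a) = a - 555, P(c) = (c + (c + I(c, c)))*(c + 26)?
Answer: -8417862633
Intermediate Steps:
I(f, Q) = 9
P(c) = (9 + 2*c)*(26 + c) (P(c) = (c + (c + 9))*(c + 26) = (c + (9 + c))*(26 + c) = (9 + 2*c)*(26 + c))
F(n, a) = -555 + a
(-392205 + 481348)*(-94122 + F(P(-10), 246)) = (-392205 + 481348)*(-94122 + (-555 + 246)) = 89143*(-94122 - 309) = 89143*(-94431) = -8417862633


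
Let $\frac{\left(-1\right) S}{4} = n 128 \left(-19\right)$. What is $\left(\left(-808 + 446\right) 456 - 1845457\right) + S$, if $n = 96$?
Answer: $-1076641$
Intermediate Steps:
$S = 933888$ ($S = - 4 \cdot 96 \cdot 128 \left(-19\right) = - 4 \cdot 12288 \left(-19\right) = \left(-4\right) \left(-233472\right) = 933888$)
$\left(\left(-808 + 446\right) 456 - 1845457\right) + S = \left(\left(-808 + 446\right) 456 - 1845457\right) + 933888 = \left(\left(-362\right) 456 - 1845457\right) + 933888 = \left(-165072 - 1845457\right) + 933888 = -2010529 + 933888 = -1076641$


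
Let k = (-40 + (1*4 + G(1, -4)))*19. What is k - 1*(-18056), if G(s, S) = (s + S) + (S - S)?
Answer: 17315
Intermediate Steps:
G(s, S) = S + s (G(s, S) = (S + s) + 0 = S + s)
k = -741 (k = (-40 + (1*4 + (-4 + 1)))*19 = (-40 + (4 - 3))*19 = (-40 + 1)*19 = -39*19 = -741)
k - 1*(-18056) = -741 - 1*(-18056) = -741 + 18056 = 17315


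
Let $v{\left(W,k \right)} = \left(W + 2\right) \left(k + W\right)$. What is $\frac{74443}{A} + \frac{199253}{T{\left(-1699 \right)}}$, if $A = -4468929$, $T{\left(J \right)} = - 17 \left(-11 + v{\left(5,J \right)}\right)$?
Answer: $\frac{30187135262}{31093421073} \approx 0.97085$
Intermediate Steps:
$v{\left(W,k \right)} = \left(2 + W\right) \left(W + k\right)$
$T{\left(J \right)} = -408 - 119 J$ ($T{\left(J \right)} = - 17 \left(-11 + \left(5^{2} + 2 \cdot 5 + 2 J + 5 J\right)\right) = - 17 \left(-11 + \left(25 + 10 + 2 J + 5 J\right)\right) = - 17 \left(-11 + \left(35 + 7 J\right)\right) = - 17 \left(24 + 7 J\right) = -408 - 119 J$)
$\frac{74443}{A} + \frac{199253}{T{\left(-1699 \right)}} = \frac{74443}{-4468929} + \frac{199253}{-408 - -202181} = 74443 \left(- \frac{1}{4468929}\right) + \frac{199253}{-408 + 202181} = - \frac{2567}{154101} + \frac{199253}{201773} = \frac{30187135262}{31093421073}$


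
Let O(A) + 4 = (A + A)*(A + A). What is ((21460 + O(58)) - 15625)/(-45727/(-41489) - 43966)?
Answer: -800198343/1824059647 ≈ -0.43869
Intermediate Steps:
O(A) = -4 + 4*A**2 (O(A) = -4 + (A + A)*(A + A) = -4 + (2*A)*(2*A) = -4 + 4*A**2)
((21460 + O(58)) - 15625)/(-45727/(-41489) - 43966) = ((21460 + (-4 + 4*58**2)) - 15625)/(-45727/(-41489) - 43966) = ((21460 + (-4 + 4*3364)) - 15625)/(-45727*(-1/41489) - 43966) = ((21460 + (-4 + 13456)) - 15625)/(45727/41489 - 43966) = ((21460 + 13452) - 15625)/(-1824059647/41489) = (34912 - 15625)*(-41489/1824059647) = 19287*(-41489/1824059647) = -800198343/1824059647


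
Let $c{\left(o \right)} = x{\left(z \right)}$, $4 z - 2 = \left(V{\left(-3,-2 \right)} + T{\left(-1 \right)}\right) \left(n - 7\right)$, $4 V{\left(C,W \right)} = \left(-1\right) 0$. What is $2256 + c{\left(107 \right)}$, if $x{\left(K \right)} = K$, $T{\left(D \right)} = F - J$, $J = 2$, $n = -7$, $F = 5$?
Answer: $2246$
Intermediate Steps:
$V{\left(C,W \right)} = 0$ ($V{\left(C,W \right)} = \frac{\left(-1\right) 0}{4} = \frac{1}{4} \cdot 0 = 0$)
$T{\left(D \right)} = 3$ ($T{\left(D \right)} = 5 - 2 = 3$)
$z = -10$ ($z = \frac{1}{2} + \frac{\left(0 + 3\right) \left(-7 - 7\right)}{4} = \frac{1}{2} + \frac{3 \left(-14\right)}{4} = \frac{1}{2} + \frac{1}{4} \left(-42\right) = \frac{1}{2} - \frac{21}{2} = -10$)
$c{\left(o \right)} = -10$
$2256 + c{\left(107 \right)} = 2256 - 10 = 2246$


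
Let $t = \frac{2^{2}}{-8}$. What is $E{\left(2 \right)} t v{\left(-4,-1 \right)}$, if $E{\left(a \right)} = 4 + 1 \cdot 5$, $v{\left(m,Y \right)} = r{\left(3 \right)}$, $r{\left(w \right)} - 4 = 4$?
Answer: $-36$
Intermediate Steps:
$r{\left(w \right)} = 8$ ($r{\left(w \right)} = 4 + 4 = 8$)
$v{\left(m,Y \right)} = 8$
$E{\left(a \right)} = 9$ ($E{\left(a \right)} = 4 + 5 = 9$)
$t = - \frac{1}{2}$ ($t = 4 \left(- \frac{1}{8}\right) = - \frac{1}{2} \approx -0.5$)
$E{\left(2 \right)} t v{\left(-4,-1 \right)} = 9 \left(- \frac{1}{2}\right) 8 = \left(- \frac{9}{2}\right) 8 = -36$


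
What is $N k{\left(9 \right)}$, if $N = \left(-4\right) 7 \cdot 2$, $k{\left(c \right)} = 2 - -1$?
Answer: $-168$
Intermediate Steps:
$k{\left(c \right)} = 3$ ($k{\left(c \right)} = 2 + 1 = 3$)
$N = -56$ ($N = \left(-28\right) 2 = -56$)
$N k{\left(9 \right)} = \left(-56\right) 3 = -168$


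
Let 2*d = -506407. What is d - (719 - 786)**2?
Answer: -515385/2 ≈ -2.5769e+5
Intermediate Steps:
d = -506407/2 (d = (1/2)*(-506407) = -506407/2 ≈ -2.5320e+5)
d - (719 - 786)**2 = -506407/2 - (719 - 786)**2 = -506407/2 - 1*(-67)**2 = -506407/2 - 1*4489 = -506407/2 - 4489 = -515385/2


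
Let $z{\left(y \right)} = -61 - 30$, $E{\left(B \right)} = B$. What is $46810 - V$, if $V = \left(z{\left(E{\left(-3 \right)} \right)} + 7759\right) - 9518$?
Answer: $48660$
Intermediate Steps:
$z{\left(y \right)} = -91$
$V = -1850$ ($V = \left(-91 + 7759\right) - 9518 = 7668 - 9518 = -1850$)
$46810 - V = 46810 - -1850 = 46810 + 1850 = 48660$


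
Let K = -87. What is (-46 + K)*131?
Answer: -17423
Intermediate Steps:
(-46 + K)*131 = (-46 - 87)*131 = -133*131 = -17423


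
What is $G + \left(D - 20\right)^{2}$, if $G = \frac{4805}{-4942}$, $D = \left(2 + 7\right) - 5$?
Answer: $\frac{1260347}{4942} \approx 255.03$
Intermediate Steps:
$D = 4$ ($D = 9 - 5 = 4$)
$G = - \frac{4805}{4942}$ ($G = 4805 \left(- \frac{1}{4942}\right) = - \frac{4805}{4942} \approx -0.97228$)
$G + \left(D - 20\right)^{2} = - \frac{4805}{4942} + \left(4 - 20\right)^{2} = - \frac{4805}{4942} + \left(-16\right)^{2} = - \frac{4805}{4942} + 256 = \frac{1260347}{4942}$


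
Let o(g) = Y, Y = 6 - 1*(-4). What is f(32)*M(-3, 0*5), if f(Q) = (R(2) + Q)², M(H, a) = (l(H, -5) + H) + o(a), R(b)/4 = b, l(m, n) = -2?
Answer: 8000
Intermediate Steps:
Y = 10 (Y = 6 + 4 = 10)
R(b) = 4*b
o(g) = 10
M(H, a) = 8 + H (M(H, a) = (-2 + H) + 10 = 8 + H)
f(Q) = (8 + Q)² (f(Q) = (4*2 + Q)² = (8 + Q)²)
f(32)*M(-3, 0*5) = (8 + 32)²*(8 - 3) = 40²*5 = 1600*5 = 8000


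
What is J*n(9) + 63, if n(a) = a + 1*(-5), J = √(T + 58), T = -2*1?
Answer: 63 + 8*√14 ≈ 92.933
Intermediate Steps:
T = -2
J = 2*√14 (J = √(-2 + 58) = √56 = 2*√14 ≈ 7.4833)
n(a) = -5 + a (n(a) = a - 5 = -5 + a)
J*n(9) + 63 = (2*√14)*(-5 + 9) + 63 = (2*√14)*4 + 63 = 8*√14 + 63 = 63 + 8*√14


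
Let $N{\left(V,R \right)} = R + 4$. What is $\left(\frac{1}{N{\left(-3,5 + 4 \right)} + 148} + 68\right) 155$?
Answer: $\frac{1697095}{161} \approx 10541.0$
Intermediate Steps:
$N{\left(V,R \right)} = 4 + R$
$\left(\frac{1}{N{\left(-3,5 + 4 \right)} + 148} + 68\right) 155 = \left(\frac{1}{\left(4 + \left(5 + 4\right)\right) + 148} + 68\right) 155 = \left(\frac{1}{\left(4 + 9\right) + 148} + 68\right) 155 = \left(\frac{1}{13 + 148} + 68\right) 155 = \left(\frac{1}{161} + 68\right) 155 = \frac{10949}{161} \cdot 155 = \frac{1697095}{161}$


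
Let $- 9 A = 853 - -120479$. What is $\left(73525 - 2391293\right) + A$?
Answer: $- \frac{6993748}{3} \approx -2.3312 \cdot 10^{6}$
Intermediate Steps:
$A = - \frac{40444}{3}$ ($A = - \frac{853 - -120479}{9} = - \frac{853 + 120479}{9} = \left(- \frac{1}{9}\right) 121332 = - \frac{40444}{3} \approx -13481.0$)
$\left(73525 - 2391293\right) + A = \left(73525 - 2391293\right) - \frac{40444}{3} = -2317768 - \frac{40444}{3} = - \frac{6993748}{3}$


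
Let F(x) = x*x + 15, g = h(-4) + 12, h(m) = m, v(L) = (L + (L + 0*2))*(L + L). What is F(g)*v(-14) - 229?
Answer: 61707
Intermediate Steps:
v(L) = 4*L² (v(L) = (L + (L + 0))*(2*L) = (L + L)*(2*L) = (2*L)*(2*L) = 4*L²)
g = 8 (g = -4 + 12 = 8)
F(x) = 15 + x² (F(x) = x² + 15 = 15 + x²)
F(g)*v(-14) - 229 = (15 + 8²)*(4*(-14)²) - 229 = (15 + 64)*(4*196) - 229 = 79*784 - 229 = 61936 - 229 = 61707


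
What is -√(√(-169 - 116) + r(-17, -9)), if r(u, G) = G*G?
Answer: -√(81 + I*√285) ≈ -9.0482 - 0.93289*I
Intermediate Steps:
r(u, G) = G²
-√(√(-169 - 116) + r(-17, -9)) = -√(√(-169 - 116) + (-9)²) = -√(√(-285) + 81) = -√(I*√285 + 81) = -√(81 + I*√285)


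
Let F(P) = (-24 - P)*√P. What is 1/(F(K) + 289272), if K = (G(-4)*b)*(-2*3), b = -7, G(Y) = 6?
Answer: 12053/3485795568 + 23*√7/1161931856 ≈ 3.5101e-6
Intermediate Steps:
K = 252 (K = (6*(-7))*(-2*3) = -42*(-6) = 252)
F(P) = √P*(-24 - P)
1/(F(K) + 289272) = 1/(√252*(-24 - 1*252) + 289272) = 1/((6*√7)*(-24 - 252) + 289272) = 1/((6*√7)*(-276) + 289272) = 1/(-1656*√7 + 289272) = 1/(289272 - 1656*√7)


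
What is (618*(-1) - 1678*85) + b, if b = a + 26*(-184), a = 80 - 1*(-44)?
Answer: -147908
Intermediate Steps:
a = 124 (a = 80 + 44 = 124)
b = -4660 (b = 124 + 26*(-184) = 124 - 4784 = -4660)
(618*(-1) - 1678*85) + b = (618*(-1) - 1678*85) - 4660 = (-618 - 142630) - 4660 = -143248 - 4660 = -147908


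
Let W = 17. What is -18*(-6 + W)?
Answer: -198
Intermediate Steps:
-18*(-6 + W) = -18*(-6 + 17) = -18*11 = -198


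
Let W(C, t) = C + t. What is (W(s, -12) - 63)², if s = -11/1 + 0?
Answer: 7396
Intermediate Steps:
s = -11 (s = -11*1 + 0 = -11 + 0 = -11)
(W(s, -12) - 63)² = ((-11 - 12) - 63)² = (-23 - 63)² = (-86)² = 7396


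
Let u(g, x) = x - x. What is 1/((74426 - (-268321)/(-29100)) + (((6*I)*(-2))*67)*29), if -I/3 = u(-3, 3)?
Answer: 29100/2165528279 ≈ 1.3438e-5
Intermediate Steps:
u(g, x) = 0
I = 0 (I = -3*0 = 0)
1/((74426 - (-268321)/(-29100)) + (((6*I)*(-2))*67)*29) = 1/((74426 - (-268321)/(-29100)) + (((6*0)*(-2))*67)*29) = 1/((74426 - (-268321)*(-1)/29100) + ((0*(-2))*67)*29) = 1/((74426 - 1*268321/29100) + (0*67)*29) = 1/((74426 - 268321/29100) + 0*29) = 1/(2165528279/29100 + 0) = 1/(2165528279/29100) = 29100/2165528279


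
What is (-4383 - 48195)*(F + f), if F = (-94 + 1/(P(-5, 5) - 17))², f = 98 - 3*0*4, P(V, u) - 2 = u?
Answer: -23536042209/50 ≈ -4.7072e+8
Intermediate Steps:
P(V, u) = 2 + u
f = 98 (f = 98 + 0*4 = 98 + 0 = 98)
F = 885481/100 (F = (-94 + 1/((2 + 5) - 17))² = (-94 + 1/(7 - 17))² = (-94 + 1/(-10))² = (-94 - ⅒)² = (-941/10)² = 885481/100 ≈ 8854.8)
(-4383 - 48195)*(F + f) = (-4383 - 48195)*(885481/100 + 98) = -52578*895281/100 = -23536042209/50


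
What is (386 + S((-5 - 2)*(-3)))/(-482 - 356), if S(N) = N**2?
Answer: -827/838 ≈ -0.98687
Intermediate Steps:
(386 + S((-5 - 2)*(-3)))/(-482 - 356) = (386 + ((-5 - 2)*(-3))**2)/(-482 - 356) = (386 + (-7*(-3))**2)/(-838) = (386 + 21**2)*(-1/838) = (386 + 441)*(-1/838) = 827*(-1/838) = -827/838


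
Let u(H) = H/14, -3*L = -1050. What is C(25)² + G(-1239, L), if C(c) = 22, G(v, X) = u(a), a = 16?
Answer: 3396/7 ≈ 485.14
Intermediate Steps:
L = 350 (L = -⅓*(-1050) = 350)
u(H) = H/14 (u(H) = H*(1/14) = H/14)
G(v, X) = 8/7 (G(v, X) = (1/14)*16 = 8/7)
C(25)² + G(-1239, L) = 22² + 8/7 = 484 + 8/7 = 3396/7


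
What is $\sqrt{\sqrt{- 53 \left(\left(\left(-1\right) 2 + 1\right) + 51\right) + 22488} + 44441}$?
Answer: $\sqrt{44441 + \sqrt{19838}} \approx 211.14$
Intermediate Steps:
$\sqrt{\sqrt{- 53 \left(\left(\left(-1\right) 2 + 1\right) + 51\right) + 22488} + 44441} = \sqrt{\sqrt{- 53 \left(\left(-2 + 1\right) + 51\right) + 22488} + 44441} = \sqrt{\sqrt{- 53 \left(-1 + 51\right) + 22488} + 44441} = \sqrt{\sqrt{\left(-53\right) 50 + 22488} + 44441} = \sqrt{\sqrt{-2650 + 22488} + 44441} = \sqrt{\sqrt{19838} + 44441} = \sqrt{44441 + \sqrt{19838}}$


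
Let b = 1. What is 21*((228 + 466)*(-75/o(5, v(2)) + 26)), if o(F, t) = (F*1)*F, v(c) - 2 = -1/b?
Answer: 335202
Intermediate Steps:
v(c) = 1 (v(c) = 2 - 1/1 = 2 - 1*1 = 2 - 1 = 1)
o(F, t) = F² (o(F, t) = F*F = F²)
21*((228 + 466)*(-75/o(5, v(2)) + 26)) = 21*((228 + 466)*(-75/(5²) + 26)) = 21*(694*(-75/25 + 26)) = 21*(694*(-75*1/25 + 26)) = 21*(694*(-3 + 26)) = 21*(694*23) = 21*15962 = 335202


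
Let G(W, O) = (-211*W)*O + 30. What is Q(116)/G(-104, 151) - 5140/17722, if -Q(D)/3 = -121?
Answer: -773878967/2669234474 ≈ -0.28993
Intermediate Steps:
G(W, O) = 30 - 211*O*W (G(W, O) = -211*O*W + 30 = 30 - 211*O*W)
Q(D) = 363 (Q(D) = -3*(-121) = 363)
Q(116)/G(-104, 151) - 5140/17722 = 363/(30 - 211*151*(-104)) - 5140/17722 = 363/(30 + 3313544) - 5140*1/17722 = 363/3313574 - 2570/8861 = 363*(1/3313574) - 2570/8861 = 33/301234 - 2570/8861 = -773878967/2669234474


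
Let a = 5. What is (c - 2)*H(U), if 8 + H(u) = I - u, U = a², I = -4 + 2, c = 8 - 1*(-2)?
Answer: -280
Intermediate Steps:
c = 10 (c = 8 + 2 = 10)
I = -2
U = 25 (U = 5² = 25)
H(u) = -10 - u (H(u) = -8 + (-2 - u) = -10 - u)
(c - 2)*H(U) = (10 - 2)*(-10 - 1*25) = 8*(-10 - 25) = 8*(-35) = -280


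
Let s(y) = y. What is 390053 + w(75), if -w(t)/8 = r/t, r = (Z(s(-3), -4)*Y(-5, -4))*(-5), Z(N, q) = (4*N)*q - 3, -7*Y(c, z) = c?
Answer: 2730491/7 ≈ 3.9007e+5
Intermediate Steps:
Y(c, z) = -c/7
Z(N, q) = -3 + 4*N*q (Z(N, q) = 4*N*q - 3 = -3 + 4*N*q)
r = -1125/7 (r = ((-3 + 4*(-3)*(-4))*(-1/7*(-5)))*(-5) = ((-3 + 48)*(5/7))*(-5) = (45*(5/7))*(-5) = (225/7)*(-5) = -1125/7 ≈ -160.71)
w(t) = 9000/(7*t) (w(t) = -(-9000)/(7*t) = 9000/(7*t))
390053 + w(75) = 390053 + (9000/7)/75 = 390053 + (9000/7)*(1/75) = 390053 + 120/7 = 2730491/7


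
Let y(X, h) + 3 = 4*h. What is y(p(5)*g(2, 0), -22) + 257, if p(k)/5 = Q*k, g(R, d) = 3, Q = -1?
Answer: 166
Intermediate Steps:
p(k) = -5*k (p(k) = 5*(-k) = -5*k)
y(X, h) = -3 + 4*h
y(p(5)*g(2, 0), -22) + 257 = (-3 + 4*(-22)) + 257 = (-3 - 88) + 257 = -91 + 257 = 166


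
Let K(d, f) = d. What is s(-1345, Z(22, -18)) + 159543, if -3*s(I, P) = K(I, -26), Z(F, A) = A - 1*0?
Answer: 479974/3 ≈ 1.5999e+5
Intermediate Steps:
Z(F, A) = A (Z(F, A) = A + 0 = A)
s(I, P) = -I/3
s(-1345, Z(22, -18)) + 159543 = -1/3*(-1345) + 159543 = 1345/3 + 159543 = 479974/3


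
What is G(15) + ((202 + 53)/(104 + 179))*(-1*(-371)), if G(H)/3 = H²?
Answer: 285630/283 ≈ 1009.3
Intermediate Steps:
G(H) = 3*H²
G(15) + ((202 + 53)/(104 + 179))*(-1*(-371)) = 3*15² + ((202 + 53)/(104 + 179))*(-1*(-371)) = 3*225 + (255/283)*371 = 675 + (255*(1/283))*371 = 675 + (255/283)*371 = 675 + 94605/283 = 285630/283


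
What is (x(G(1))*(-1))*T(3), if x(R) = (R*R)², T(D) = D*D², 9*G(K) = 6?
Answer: -16/3 ≈ -5.3333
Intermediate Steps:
G(K) = ⅔ (G(K) = (⅑)*6 = ⅔)
T(D) = D³
x(R) = R⁴ (x(R) = (R²)² = R⁴)
(x(G(1))*(-1))*T(3) = ((⅔)⁴*(-1))*3³ = ((16/81)*(-1))*27 = -16/81*27 = -16/3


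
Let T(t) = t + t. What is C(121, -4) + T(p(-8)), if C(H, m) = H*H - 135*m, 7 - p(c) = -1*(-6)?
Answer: 15183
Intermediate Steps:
p(c) = 1 (p(c) = 7 - (-1)*(-6) = 7 - 1*6 = 7 - 6 = 1)
T(t) = 2*t
C(H, m) = H² - 135*m
C(121, -4) + T(p(-8)) = (121² - 135*(-4)) + 2*1 = (14641 + 540) + 2 = 15181 + 2 = 15183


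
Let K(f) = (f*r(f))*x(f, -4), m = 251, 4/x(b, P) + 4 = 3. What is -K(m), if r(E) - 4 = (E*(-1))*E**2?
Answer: -15876499988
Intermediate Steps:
x(b, P) = -4 (x(b, P) = 4/(-4 + 3) = 4/(-1) = 4*(-1) = -4)
r(E) = 4 - E**3 (r(E) = 4 + (E*(-1))*E**2 = 4 + (-E)*E**2 = 4 - E**3)
K(f) = -4*f*(4 - f**3) (K(f) = (f*(4 - f**3))*(-4) = -4*f*(4 - f**3))
-K(m) = -4*251*(-4 + 251**3) = -4*251*(-4 + 15813251) = -4*251*15813247 = -1*15876499988 = -15876499988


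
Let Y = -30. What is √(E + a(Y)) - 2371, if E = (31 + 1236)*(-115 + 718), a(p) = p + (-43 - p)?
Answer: -2371 + √763958 ≈ -1497.0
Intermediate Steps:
a(p) = -43
E = 764001 (E = 1267*603 = 764001)
√(E + a(Y)) - 2371 = √(764001 - 43) - 2371 = √763958 - 2371 = -2371 + √763958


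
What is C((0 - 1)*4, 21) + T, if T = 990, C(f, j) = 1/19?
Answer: 18811/19 ≈ 990.05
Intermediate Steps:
C(f, j) = 1/19
C((0 - 1)*4, 21) + T = 1/19 + 990 = 18811/19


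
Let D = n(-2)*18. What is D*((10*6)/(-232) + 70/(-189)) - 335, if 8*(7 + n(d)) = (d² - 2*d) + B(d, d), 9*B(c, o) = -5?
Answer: -1667995/6264 ≈ -266.28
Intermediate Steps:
B(c, o) = -5/9 (B(c, o) = (⅑)*(-5) = -5/9)
n(d) = -509/72 - d/4 + d²/8 (n(d) = -7 + ((d² - 2*d) - 5/9)/8 = -7 + (-5/9 + d² - 2*d)/8 = -7 + (-5/72 - d/4 + d²/8) = -509/72 - d/4 + d²/8)
D = -437/4 (D = (-509/72 - ¼*(-2) + (⅛)*(-2)²)*18 = (-509/72 + ½ + (⅛)*4)*18 = (-509/72 + ½ + ½)*18 = -437/72*18 = -437/4 ≈ -109.25)
D*((10*6)/(-232) + 70/(-189)) - 335 = -437*((10*6)/(-232) + 70/(-189))/4 - 335 = -437*(60*(-1/232) + 70*(-1/189))/4 - 335 = -437*(-15/58 - 10/27)/4 - 335 = -437/4*(-985/1566) - 335 = 430445/6264 - 335 = -1667995/6264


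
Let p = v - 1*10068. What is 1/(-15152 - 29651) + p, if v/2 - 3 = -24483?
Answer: -2644631485/44803 ≈ -59028.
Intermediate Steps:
v = -48960 (v = 6 + 2*(-24483) = 6 - 48966 = -48960)
p = -59028 (p = -48960 - 1*10068 = -48960 - 10068 = -59028)
1/(-15152 - 29651) + p = 1/(-15152 - 29651) - 59028 = 1/(-44803) - 59028 = -1/44803 - 59028 = -2644631485/44803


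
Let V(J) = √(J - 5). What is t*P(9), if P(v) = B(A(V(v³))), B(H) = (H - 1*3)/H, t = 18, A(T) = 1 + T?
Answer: 4356/241 - 36*√181/241 ≈ 16.065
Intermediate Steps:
V(J) = √(-5 + J)
B(H) = (-3 + H)/H (B(H) = (H - 3)/H = (-3 + H)/H)
P(v) = (-2 + √(-5 + v³))/(1 + √(-5 + v³)) (P(v) = (-3 + (1 + √(-5 + v³)))/(1 + √(-5 + v³)) = (-2 + √(-5 + v³))/(1 + √(-5 + v³)))
t*P(9) = 18*((-2 + √(-5 + 9³))/(1 + √(-5 + 9³))) = 18*((-2 + √(-5 + 729))/(1 + √(-5 + 729))) = 18*((-2 + √724)/(1 + √724)) = 18*((-2 + 2*√181)/(1 + 2*√181)) = 18*(-2 + 2*√181)/(1 + 2*√181)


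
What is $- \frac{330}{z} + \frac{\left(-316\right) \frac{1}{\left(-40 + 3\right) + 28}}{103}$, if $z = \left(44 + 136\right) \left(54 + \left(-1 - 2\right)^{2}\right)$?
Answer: $\frac{12139}{38934} \approx 0.31178$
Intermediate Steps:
$z = 11340$ ($z = 180 \left(54 + \left(-3\right)^{2}\right) = 180 \left(54 + 9\right) = 180 \cdot 63 = 11340$)
$- \frac{330}{z} + \frac{\left(-316\right) \frac{1}{\left(-40 + 3\right) + 28}}{103} = - \frac{330}{11340} + \frac{\left(-316\right) \frac{1}{\left(-40 + 3\right) + 28}}{103} = \left(-330\right) \frac{1}{11340} + - \frac{316}{-37 + 28} \cdot \frac{1}{103} = - \frac{11}{378} + - \frac{316}{-9} \cdot \frac{1}{103} = - \frac{11}{378} + \left(-316\right) \left(- \frac{1}{9}\right) \frac{1}{103} = - \frac{11}{378} + \frac{316}{9} \cdot \frac{1}{103} = - \frac{11}{378} + \frac{316}{927} = \frac{12139}{38934}$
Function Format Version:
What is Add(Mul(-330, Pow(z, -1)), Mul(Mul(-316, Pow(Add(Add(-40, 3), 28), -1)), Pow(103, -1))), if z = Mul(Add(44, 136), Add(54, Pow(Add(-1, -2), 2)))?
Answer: Rational(12139, 38934) ≈ 0.31178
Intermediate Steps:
z = 11340 (z = Mul(180, Add(54, Pow(-3, 2))) = Mul(180, Add(54, 9)) = Mul(180, 63) = 11340)
Add(Mul(-330, Pow(z, -1)), Mul(Mul(-316, Pow(Add(Add(-40, 3), 28), -1)), Pow(103, -1))) = Add(Mul(-330, Pow(11340, -1)), Mul(Mul(-316, Pow(Add(Add(-40, 3), 28), -1)), Pow(103, -1))) = Add(Mul(-330, Rational(1, 11340)), Mul(Mul(-316, Pow(Add(-37, 28), -1)), Rational(1, 103))) = Add(Rational(-11, 378), Mul(Mul(-316, Pow(-9, -1)), Rational(1, 103))) = Add(Rational(-11, 378), Mul(Mul(-316, Rational(-1, 9)), Rational(1, 103))) = Add(Rational(-11, 378), Mul(Rational(316, 9), Rational(1, 103))) = Add(Rational(-11, 378), Rational(316, 927)) = Rational(12139, 38934)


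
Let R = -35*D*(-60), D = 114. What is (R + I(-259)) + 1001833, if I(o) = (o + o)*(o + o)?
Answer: 1509557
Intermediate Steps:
I(o) = 4*o² (I(o) = (2*o)*(2*o) = 4*o²)
R = 239400 (R = -35*114*(-60) = -3990*(-60) = 239400)
(R + I(-259)) + 1001833 = (239400 + 4*(-259)²) + 1001833 = (239400 + 4*67081) + 1001833 = (239400 + 268324) + 1001833 = 507724 + 1001833 = 1509557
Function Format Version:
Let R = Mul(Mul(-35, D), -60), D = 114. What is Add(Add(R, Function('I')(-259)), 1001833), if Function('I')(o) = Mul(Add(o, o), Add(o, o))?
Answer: 1509557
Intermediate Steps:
Function('I')(o) = Mul(4, Pow(o, 2)) (Function('I')(o) = Mul(Mul(2, o), Mul(2, o)) = Mul(4, Pow(o, 2)))
R = 239400 (R = Mul(Mul(-35, 114), -60) = Mul(-3990, -60) = 239400)
Add(Add(R, Function('I')(-259)), 1001833) = Add(Add(239400, Mul(4, Pow(-259, 2))), 1001833) = Add(Add(239400, Mul(4, 67081)), 1001833) = Add(Add(239400, 268324), 1001833) = Add(507724, 1001833) = 1509557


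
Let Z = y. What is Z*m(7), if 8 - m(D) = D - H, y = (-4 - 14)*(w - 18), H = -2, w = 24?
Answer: 108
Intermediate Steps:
y = -108 (y = (-4 - 14)*(24 - 18) = -18*6 = -108)
m(D) = 6 - D (m(D) = 8 - (D - 1*(-2)) = 8 - (D + 2) = 8 - (2 + D) = 8 + (-2 - D) = 6 - D)
Z = -108
Z*m(7) = -108*(6 - 1*7) = -108*(6 - 7) = -108*(-1) = 108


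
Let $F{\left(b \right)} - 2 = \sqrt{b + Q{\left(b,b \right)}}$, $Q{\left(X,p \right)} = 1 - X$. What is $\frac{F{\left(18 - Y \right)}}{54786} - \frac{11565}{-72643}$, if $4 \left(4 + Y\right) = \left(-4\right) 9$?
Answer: $\frac{211272673}{1326606466} \approx 0.15926$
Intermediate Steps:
$Y = -13$ ($Y = -4 + \frac{\left(-4\right) 9}{4} = -4 + \frac{1}{4} \left(-36\right) = -4 - 9 = -13$)
$F{\left(b \right)} = 3$ ($F{\left(b \right)} = 2 + \sqrt{b - \left(-1 + b\right)} = 2 + \sqrt{1} = 2 + 1 = 3$)
$\frac{F{\left(18 - Y \right)}}{54786} - \frac{11565}{-72643} = \frac{3}{54786} - \frac{11565}{-72643} = 3 \cdot \frac{1}{54786} - - \frac{11565}{72643} = \frac{1}{18262} + \frac{11565}{72643} = \frac{211272673}{1326606466}$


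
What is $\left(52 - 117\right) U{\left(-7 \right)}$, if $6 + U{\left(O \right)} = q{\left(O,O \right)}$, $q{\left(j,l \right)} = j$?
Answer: $845$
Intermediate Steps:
$U{\left(O \right)} = -6 + O$
$\left(52 - 117\right) U{\left(-7 \right)} = \left(52 - 117\right) \left(-6 - 7\right) = \left(-65\right) \left(-13\right) = 845$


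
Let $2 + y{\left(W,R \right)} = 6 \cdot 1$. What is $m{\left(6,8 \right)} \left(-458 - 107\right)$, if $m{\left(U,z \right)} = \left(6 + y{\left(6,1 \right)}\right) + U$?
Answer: $-9040$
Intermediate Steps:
$y{\left(W,R \right)} = 4$ ($y{\left(W,R \right)} = -2 + 6 \cdot 1 = -2 + 6 = 4$)
$m{\left(U,z \right)} = 10 + U$ ($m{\left(U,z \right)} = \left(6 + 4\right) + U = 10 + U$)
$m{\left(6,8 \right)} \left(-458 - 107\right) = \left(10 + 6\right) \left(-458 - 107\right) = 16 \left(-565\right) = -9040$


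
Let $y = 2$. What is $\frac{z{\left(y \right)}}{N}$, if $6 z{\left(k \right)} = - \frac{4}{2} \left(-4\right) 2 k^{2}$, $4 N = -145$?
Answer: $- \frac{128}{435} \approx -0.29425$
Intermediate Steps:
$N = - \frac{145}{4}$ ($N = \frac{1}{4} \left(-145\right) = - \frac{145}{4} \approx -36.25$)
$z{\left(k \right)} = \frac{8 k^{2}}{3}$ ($z{\left(k \right)} = \frac{- \frac{4}{2} \left(-4\right) 2 k^{2}}{6} = \frac{\left(-4\right) \frac{1}{2} \left(-4\right) 2 k^{2}}{6} = \frac{\left(-2\right) \left(-4\right) 2 k^{2}}{6} = \frac{8 \cdot 2 k^{2}}{6} = \frac{16 k^{2}}{6} = \frac{8 k^{2}}{3}$)
$\frac{z{\left(y \right)}}{N} = \frac{\frac{8}{3} \cdot 2^{2}}{- \frac{145}{4}} = \frac{8}{3} \cdot 4 \left(- \frac{4}{145}\right) = \frac{32}{3} \left(- \frac{4}{145}\right) = - \frac{128}{435}$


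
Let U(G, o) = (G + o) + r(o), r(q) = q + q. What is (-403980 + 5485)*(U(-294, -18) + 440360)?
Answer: -175342581940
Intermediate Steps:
r(q) = 2*q
U(G, o) = G + 3*o (U(G, o) = (G + o) + 2*o = G + 3*o)
(-403980 + 5485)*(U(-294, -18) + 440360) = (-403980 + 5485)*((-294 + 3*(-18)) + 440360) = -398495*((-294 - 54) + 440360) = -398495*(-348 + 440360) = -398495*440012 = -175342581940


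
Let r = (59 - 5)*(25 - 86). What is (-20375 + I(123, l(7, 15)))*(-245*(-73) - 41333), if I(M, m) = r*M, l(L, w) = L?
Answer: 9977991576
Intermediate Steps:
r = -3294 (r = 54*(-61) = -3294)
I(M, m) = -3294*M
(-20375 + I(123, l(7, 15)))*(-245*(-73) - 41333) = (-20375 - 3294*123)*(-245*(-73) - 41333) = (-20375 - 405162)*(17885 - 41333) = -425537*(-23448) = 9977991576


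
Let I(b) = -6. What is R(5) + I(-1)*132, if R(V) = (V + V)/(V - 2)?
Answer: -2366/3 ≈ -788.67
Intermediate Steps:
R(V) = 2*V/(-2 + V) (R(V) = (2*V)/(-2 + V) = 2*V/(-2 + V))
R(5) + I(-1)*132 = 2*5/(-2 + 5) - 6*132 = 2*5/3 - 792 = 2*5*(⅓) - 792 = 10/3 - 792 = -2366/3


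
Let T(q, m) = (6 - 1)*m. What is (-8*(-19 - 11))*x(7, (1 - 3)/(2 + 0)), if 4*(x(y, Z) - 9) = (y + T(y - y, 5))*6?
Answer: 13680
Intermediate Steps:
T(q, m) = 5*m
x(y, Z) = 93/2 + 3*y/2 (x(y, Z) = 9 + ((y + 5*5)*6)/4 = 9 + ((y + 25)*6)/4 = 9 + ((25 + y)*6)/4 = 9 + (150 + 6*y)/4 = 9 + (75/2 + 3*y/2) = 93/2 + 3*y/2)
(-8*(-19 - 11))*x(7, (1 - 3)/(2 + 0)) = (-8*(-19 - 11))*(93/2 + (3/2)*7) = (-8*(-30))*(93/2 + 21/2) = 240*57 = 13680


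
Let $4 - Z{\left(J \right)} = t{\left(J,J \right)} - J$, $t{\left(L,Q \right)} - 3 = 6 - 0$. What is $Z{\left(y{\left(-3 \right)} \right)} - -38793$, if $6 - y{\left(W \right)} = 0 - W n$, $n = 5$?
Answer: $38779$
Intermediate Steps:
$t{\left(L,Q \right)} = 9$ ($t{\left(L,Q \right)} = 3 + \left(6 - 0\right) = 3 + \left(6 + 0\right) = 3 + 6 = 9$)
$y{\left(W \right)} = 6 + 5 W$ ($y{\left(W \right)} = 6 - \left(0 - W 5\right) = 6 - \left(0 - 5 W\right) = 6 - - 5 W = 6 + 5 W$)
$Z{\left(J \right)} = -5 + J$ ($Z{\left(J \right)} = 4 - \left(9 - J\right) = 4 + \left(-9 + J\right) = -5 + J$)
$Z{\left(y{\left(-3 \right)} \right)} - -38793 = \left(-5 + \left(6 + 5 \left(-3\right)\right)\right) - -38793 = \left(-5 + \left(6 - 15\right)\right) + 38793 = \left(-5 - 9\right) + 38793 = -14 + 38793 = 38779$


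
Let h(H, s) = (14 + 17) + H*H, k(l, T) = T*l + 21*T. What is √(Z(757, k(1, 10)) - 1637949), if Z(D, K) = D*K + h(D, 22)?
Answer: I*√898329 ≈ 947.8*I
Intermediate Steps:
k(l, T) = 21*T + T*l
h(H, s) = 31 + H²
Z(D, K) = 31 + D² + D*K (Z(D, K) = D*K + (31 + D²) = 31 + D² + D*K)
√(Z(757, k(1, 10)) - 1637949) = √((31 + 757² + 757*(10*(21 + 1))) - 1637949) = √((31 + 573049 + 757*(10*22)) - 1637949) = √((31 + 573049 + 757*220) - 1637949) = √((31 + 573049 + 166540) - 1637949) = √(739620 - 1637949) = √(-898329) = I*√898329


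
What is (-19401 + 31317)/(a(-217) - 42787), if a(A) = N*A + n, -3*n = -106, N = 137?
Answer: -17874/108721 ≈ -0.16440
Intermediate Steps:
n = 106/3 (n = -⅓*(-106) = 106/3 ≈ 35.333)
a(A) = 106/3 + 137*A (a(A) = 137*A + 106/3 = 106/3 + 137*A)
(-19401 + 31317)/(a(-217) - 42787) = (-19401 + 31317)/((106/3 + 137*(-217)) - 42787) = 11916/((106/3 - 29729) - 42787) = 11916/(-89081/3 - 42787) = 11916/(-217442/3) = 11916*(-3/217442) = -17874/108721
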